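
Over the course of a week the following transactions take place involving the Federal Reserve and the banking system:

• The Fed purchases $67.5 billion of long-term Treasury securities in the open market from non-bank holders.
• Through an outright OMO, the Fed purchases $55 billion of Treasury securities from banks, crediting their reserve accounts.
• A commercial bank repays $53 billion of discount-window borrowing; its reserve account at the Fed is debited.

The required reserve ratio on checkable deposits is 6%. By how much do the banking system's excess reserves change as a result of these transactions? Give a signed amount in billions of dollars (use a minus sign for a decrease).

Asset purchase (from non-banks) $67.5 billion: reserves +$67.5B, deposits +$67.5B.
OMO purchase (from banks) $55 billion: reserves +$55B, deposits 0.
Discount-window repayment $53 billion: reserves −$53B, deposits 0.
Totals: Δreserves = +$69.5B, Δdeposits = +$67.5B.
Δrequired reserves = 6% × +$67.5B = +$4.05B.
Δexcess reserves = Δreserves − Δrequired = +$69.5B − (+$4.05B) = +$65.45 billion.

+$65.45 billion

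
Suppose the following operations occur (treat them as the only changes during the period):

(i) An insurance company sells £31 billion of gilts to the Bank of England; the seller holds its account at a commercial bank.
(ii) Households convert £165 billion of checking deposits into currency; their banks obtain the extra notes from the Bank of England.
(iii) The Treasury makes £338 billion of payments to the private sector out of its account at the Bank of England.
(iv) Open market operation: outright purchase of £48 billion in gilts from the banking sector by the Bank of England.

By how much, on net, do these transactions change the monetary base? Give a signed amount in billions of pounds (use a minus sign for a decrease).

+£417 billion

Bank of England balance sheet:
  Assets:      Securities +£79B
  Liabilities: Bank reserves +£252B, Currency in circulation +£165B, Government deposits −£338B
Monetary base = currency + reserves: +£165B + (+£252B) = +£417 billion.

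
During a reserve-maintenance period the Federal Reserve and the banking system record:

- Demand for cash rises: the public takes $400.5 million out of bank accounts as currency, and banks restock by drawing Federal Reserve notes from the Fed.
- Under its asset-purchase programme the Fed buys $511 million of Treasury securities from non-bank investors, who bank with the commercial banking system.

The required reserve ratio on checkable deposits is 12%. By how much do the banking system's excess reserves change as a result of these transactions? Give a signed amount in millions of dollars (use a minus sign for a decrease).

Currency withdrawal $400.5 million: reserves −$400.5M, deposits −$400.5M.
Asset purchase (from non-banks) $511 million: reserves +$511M, deposits +$511M.
Totals: Δreserves = +$110.5M, Δdeposits = +$110.5M.
Δrequired reserves = 12% × +$110.5M = +$13.26M.
Δexcess reserves = Δreserves − Δrequired = +$110.5M − (+$13.26M) = +$97.24 million.

+$97.24 million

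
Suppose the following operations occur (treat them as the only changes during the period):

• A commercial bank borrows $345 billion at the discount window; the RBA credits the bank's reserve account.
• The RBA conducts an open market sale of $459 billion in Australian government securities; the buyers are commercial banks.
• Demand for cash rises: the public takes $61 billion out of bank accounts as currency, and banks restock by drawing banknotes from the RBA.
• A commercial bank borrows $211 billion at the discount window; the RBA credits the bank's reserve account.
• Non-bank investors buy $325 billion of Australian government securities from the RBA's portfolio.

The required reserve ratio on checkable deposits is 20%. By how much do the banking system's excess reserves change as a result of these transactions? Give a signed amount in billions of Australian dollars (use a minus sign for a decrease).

Discount-window loan $345 billion: reserves +$345B, deposits 0.
OMO sale (to banks) $459 billion: reserves −$459B, deposits 0.
Currency withdrawal $61 billion: reserves −$61B, deposits −$61B.
Discount-window loan $211 billion: reserves +$211B, deposits 0.
Asset sale (to non-banks) $325 billion: reserves −$325B, deposits −$325B.
Totals: Δreserves = −$289B, Δdeposits = −$386B.
Δrequired reserves = 20% × −$386B = −$77.2B.
Δexcess reserves = Δreserves − Δrequired = −$289B − (−$77.2B) = -$211.8 billion.

-$211.8 billion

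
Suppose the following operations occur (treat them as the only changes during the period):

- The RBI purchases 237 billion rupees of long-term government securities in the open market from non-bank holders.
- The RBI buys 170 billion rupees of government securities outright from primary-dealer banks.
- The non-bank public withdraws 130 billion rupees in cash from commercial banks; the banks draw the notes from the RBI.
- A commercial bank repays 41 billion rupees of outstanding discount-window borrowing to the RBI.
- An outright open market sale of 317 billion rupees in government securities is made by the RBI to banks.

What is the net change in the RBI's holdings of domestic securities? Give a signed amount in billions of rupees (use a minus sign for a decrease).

Asset purchase (from non-banks) 237 billion rupees: securities added to the RBI's portfolio → +237B.
OMO purchase (from banks) 170 billion rupees: securities added to the RBI's portfolio → +170B.
Currency withdrawal 130 billion rupees: the RBI's securities portfolio is untouched → 0.
Discount-window repayment 41 billion rupees: the RBI's securities portfolio is untouched → 0.
OMO sale (to banks) 317 billion rupees: securities removed from the RBI's portfolio → −317B.
Net: 237 + 170 + 0 + 0 − 317 = +90 billion.

+90 billion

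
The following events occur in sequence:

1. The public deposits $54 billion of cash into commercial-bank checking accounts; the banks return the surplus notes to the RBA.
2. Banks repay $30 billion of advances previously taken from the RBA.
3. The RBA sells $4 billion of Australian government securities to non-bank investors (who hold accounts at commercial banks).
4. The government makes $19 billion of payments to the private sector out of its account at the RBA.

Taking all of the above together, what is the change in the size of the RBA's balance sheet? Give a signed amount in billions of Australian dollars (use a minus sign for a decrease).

RBA balance sheet:
  Assets:      Securities −$4B, Loans to banks −$30B
  Liabilities: Bank reserves +$39B, Currency in circulation −$54B, Government deposits −$19B
Change in total RBA assets = -$34 billion.

-$34 billion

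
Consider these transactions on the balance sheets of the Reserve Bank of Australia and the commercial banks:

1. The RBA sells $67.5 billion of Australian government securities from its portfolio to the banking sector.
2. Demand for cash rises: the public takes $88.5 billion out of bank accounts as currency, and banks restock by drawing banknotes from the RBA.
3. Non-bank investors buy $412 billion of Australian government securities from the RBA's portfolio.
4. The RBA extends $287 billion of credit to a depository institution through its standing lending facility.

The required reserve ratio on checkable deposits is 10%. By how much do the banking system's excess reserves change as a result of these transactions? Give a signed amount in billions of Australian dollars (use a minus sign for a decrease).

-$230.95 billion

OMO sale (to banks) $67.5 billion: reserves −$67.5B, deposits 0.
Currency withdrawal $88.5 billion: reserves −$88.5B, deposits −$88.5B.
Asset sale (to non-banks) $412 billion: reserves −$412B, deposits −$412B.
Discount-window loan $287 billion: reserves +$287B, deposits 0.
Totals: Δreserves = −$281B, Δdeposits = −$500.5B.
Δrequired reserves = 10% × −$500.5B = −$50.05B.
Δexcess reserves = Δreserves − Δrequired = −$281B − (−$50.05B) = -$230.95 billion.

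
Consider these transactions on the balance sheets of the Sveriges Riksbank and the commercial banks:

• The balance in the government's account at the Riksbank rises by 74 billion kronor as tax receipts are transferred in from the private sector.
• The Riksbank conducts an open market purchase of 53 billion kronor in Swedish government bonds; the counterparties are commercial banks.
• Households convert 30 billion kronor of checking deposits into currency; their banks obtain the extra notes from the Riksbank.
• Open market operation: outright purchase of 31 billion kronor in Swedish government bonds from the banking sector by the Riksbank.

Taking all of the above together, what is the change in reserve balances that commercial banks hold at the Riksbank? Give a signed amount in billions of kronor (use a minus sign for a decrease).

-20 billion

Riksbank balance sheet:
  Assets:      Securities +84B
  Liabilities: Bank reserves −20B, Currency in circulation +30B, Government deposits +74B
So the change in reserve balances that commercial banks hold at the Riksbank is -20 billion.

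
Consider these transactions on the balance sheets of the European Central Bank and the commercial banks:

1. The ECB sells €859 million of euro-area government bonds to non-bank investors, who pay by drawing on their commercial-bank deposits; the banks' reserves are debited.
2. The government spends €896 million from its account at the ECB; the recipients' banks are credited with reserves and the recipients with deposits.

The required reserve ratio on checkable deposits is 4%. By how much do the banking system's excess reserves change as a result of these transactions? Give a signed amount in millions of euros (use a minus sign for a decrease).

+€35.52 million

Asset sale (to non-banks) €859 million: reserves −€859M, deposits −€859M.
Government spending €896 million: reserves +€896M, deposits +€896M.
Totals: Δreserves = +€37M, Δdeposits = +€37M.
Δrequired reserves = 4% × +€37M = +€1.48M.
Δexcess reserves = Δreserves − Δrequired = +€37M − (+€1.48M) = +€35.52 million.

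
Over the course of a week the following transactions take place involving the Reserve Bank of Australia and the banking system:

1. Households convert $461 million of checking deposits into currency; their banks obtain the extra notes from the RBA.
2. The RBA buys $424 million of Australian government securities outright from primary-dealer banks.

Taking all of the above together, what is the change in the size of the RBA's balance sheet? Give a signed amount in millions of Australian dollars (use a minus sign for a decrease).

+$424 million

RBA balance sheet:
  Assets:      Securities +$424M
  Liabilities: Bank reserves −$37M, Currency in circulation +$461M
Change in total RBA assets = +$424 million.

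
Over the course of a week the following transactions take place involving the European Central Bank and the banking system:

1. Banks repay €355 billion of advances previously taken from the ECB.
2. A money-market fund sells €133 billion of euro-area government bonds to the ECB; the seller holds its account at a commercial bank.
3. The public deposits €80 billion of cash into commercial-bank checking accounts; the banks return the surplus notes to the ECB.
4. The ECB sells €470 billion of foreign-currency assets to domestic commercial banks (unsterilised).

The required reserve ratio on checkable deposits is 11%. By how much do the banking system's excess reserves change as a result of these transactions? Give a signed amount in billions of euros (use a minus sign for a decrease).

Discount-window repayment €355 billion: reserves −€355B, deposits 0.
Asset purchase (from non-banks) €133 billion: reserves +€133B, deposits +€133B.
Currency deposit €80 billion: reserves +€80B, deposits +€80B.
FX sale €470 billion: reserves −€470B, deposits 0.
Totals: Δreserves = −€612B, Δdeposits = +€213B.
Δrequired reserves = 11% × +€213B = +€23.43B.
Δexcess reserves = Δreserves − Δrequired = −€612B − (+€23.43B) = -€635.43 billion.

-€635.43 billion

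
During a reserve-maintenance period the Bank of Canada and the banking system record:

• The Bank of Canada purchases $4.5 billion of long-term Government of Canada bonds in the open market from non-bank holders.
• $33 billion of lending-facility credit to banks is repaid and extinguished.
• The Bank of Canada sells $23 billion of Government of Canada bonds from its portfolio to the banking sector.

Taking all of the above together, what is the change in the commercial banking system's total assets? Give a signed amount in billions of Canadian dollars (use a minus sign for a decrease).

Asset purchase (from non-banks) $4.5 billion: bank balance sheets expand → +$4.5B.
Discount-window repayment $33 billion: bank balance sheets shrink → −$33B.
OMO sale (to banks) $23 billion: just an asset swap on bank balance sheets → 0.
Net: 4.5 − 33 + 0 = -$28.5 billion.

-$28.5 billion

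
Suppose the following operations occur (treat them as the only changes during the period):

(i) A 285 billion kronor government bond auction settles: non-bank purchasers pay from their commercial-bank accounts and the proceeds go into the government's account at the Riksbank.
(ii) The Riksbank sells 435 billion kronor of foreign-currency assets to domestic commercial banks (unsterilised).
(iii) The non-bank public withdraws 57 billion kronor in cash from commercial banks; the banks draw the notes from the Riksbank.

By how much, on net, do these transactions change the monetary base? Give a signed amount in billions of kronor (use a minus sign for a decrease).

-720 billion

Riksbank balance sheet:
  Assets:      Foreign assets −435B
  Liabilities: Bank reserves −777B, Currency in circulation +57B, Government deposits +285B
Commercial banking system:
  Assets:      Reserves at CB −777B, Foreign assets +435B
  Liabilities: Checkable deposits −342B
Monetary base = currency + reserves: +57B + (−777B) = -720 billion.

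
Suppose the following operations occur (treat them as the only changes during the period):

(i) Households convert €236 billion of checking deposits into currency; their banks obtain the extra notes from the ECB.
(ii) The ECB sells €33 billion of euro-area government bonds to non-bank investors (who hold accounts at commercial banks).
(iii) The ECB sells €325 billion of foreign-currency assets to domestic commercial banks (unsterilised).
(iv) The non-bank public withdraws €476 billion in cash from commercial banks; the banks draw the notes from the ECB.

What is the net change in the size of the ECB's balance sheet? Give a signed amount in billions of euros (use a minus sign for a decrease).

ECB balance sheet:
  Assets:      Securities −€33B, Foreign assets −€325B
  Liabilities: Bank reserves −€1070B, Currency in circulation +€712B
Change in total ECB assets = -€358 billion.

-€358 billion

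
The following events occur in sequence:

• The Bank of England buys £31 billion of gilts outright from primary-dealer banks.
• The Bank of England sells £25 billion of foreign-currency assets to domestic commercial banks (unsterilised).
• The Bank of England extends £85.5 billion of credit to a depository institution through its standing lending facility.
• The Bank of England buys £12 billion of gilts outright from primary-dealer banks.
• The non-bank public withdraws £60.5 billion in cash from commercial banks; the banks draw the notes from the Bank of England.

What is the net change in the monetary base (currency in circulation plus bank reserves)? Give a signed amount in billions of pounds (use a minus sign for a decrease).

Bank of England balance sheet:
  Assets:      Securities +£43B, Loans to banks +£85.5B, Foreign assets −£25B
  Liabilities: Bank reserves +£43B, Currency in circulation +£60.5B
Commercial banking system:
  Assets:      Reserves at CB +£43B, Securities −£43B, Foreign assets +£25B
  Liabilities: Checkable deposits −£60.5B, Borrowings from CB +£85.5B
Monetary base = currency + reserves: +£60.5B + (+£43B) = +£103.5 billion.

+£103.5 billion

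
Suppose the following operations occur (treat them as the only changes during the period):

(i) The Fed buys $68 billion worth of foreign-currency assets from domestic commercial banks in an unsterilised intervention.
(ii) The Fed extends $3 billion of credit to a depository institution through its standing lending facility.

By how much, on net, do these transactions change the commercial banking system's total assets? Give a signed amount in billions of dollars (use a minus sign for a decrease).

Fed balance sheet:
  Assets:      Loans to banks +$3B, Foreign assets +$68B
  Liabilities: Bank reserves +$71B
Commercial banking system:
  Assets:      Reserves at CB +$71B, Foreign assets −$68B
  Liabilities: Borrowings from CB +$3B
Change in total bank assets = +$3 billion.

+$3 billion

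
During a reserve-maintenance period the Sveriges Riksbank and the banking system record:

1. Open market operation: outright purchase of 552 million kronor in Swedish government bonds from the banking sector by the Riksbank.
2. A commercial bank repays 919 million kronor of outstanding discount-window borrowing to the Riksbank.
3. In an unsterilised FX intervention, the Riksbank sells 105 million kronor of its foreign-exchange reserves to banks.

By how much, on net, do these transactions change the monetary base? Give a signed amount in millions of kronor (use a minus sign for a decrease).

-472 million

OMO purchase (from banks) 552 million kronor: Riksbank balance sheet expands → +552M.
Discount-window repayment 919 million kronor: Riksbank balance sheet contracts → −919M.
FX sale 105 million kronor: Riksbank balance sheet contracts → −105M.
Net: 552 − 919 − 105 = -472 million.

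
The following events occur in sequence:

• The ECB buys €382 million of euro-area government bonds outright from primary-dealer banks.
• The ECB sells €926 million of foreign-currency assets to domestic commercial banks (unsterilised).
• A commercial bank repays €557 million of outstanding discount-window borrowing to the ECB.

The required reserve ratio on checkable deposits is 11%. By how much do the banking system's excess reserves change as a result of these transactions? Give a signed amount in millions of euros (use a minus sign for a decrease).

-€1101 million

OMO purchase (from banks) €382 million: reserves +€382M, deposits 0.
FX sale €926 million: reserves −€926M, deposits 0.
Discount-window repayment €557 million: reserves −€557M, deposits 0.
Totals: Δreserves = −€1101M, Δdeposits = 0.
Δrequired reserves = 11% × 0 = 0.
Δexcess reserves = Δreserves − Δrequired = −€1101M − (0) = -€1101 million.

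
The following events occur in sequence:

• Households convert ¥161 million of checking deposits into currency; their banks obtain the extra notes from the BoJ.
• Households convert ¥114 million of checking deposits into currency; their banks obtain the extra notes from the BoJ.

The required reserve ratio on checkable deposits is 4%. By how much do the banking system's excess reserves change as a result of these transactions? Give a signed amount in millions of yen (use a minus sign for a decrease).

-¥264 million

Currency withdrawal ¥161 million: reserves −¥161M, deposits −¥161M.
Currency withdrawal ¥114 million: reserves −¥114M, deposits −¥114M.
Totals: Δreserves = −¥275M, Δdeposits = −¥275M.
Δrequired reserves = 4% × −¥275M = −¥11M.
Δexcess reserves = Δreserves − Δrequired = −¥275M − (−¥11M) = -¥264 million.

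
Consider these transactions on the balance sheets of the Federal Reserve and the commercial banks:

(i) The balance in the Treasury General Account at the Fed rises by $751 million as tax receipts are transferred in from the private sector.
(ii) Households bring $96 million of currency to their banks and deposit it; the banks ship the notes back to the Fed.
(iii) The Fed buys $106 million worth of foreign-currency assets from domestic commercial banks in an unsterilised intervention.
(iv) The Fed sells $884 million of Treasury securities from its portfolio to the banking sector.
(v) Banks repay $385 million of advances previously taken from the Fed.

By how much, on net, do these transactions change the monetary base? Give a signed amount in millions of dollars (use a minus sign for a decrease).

Government account inflow $751 million: reserves shift to a non-base liability → −$751M.
Currency deposit $96 million: just a shift between currency and reserves — both are base money → 0.
FX purchase $106 million: Fed balance sheet expands → +$106M.
OMO sale (to banks) $884 million: Fed balance sheet contracts → −$884M.
Discount-window repayment $385 million: Fed balance sheet contracts → −$385M.
Net: −751 + 0 + 106 − 884 − 385 = -$1914 million.

-$1914 million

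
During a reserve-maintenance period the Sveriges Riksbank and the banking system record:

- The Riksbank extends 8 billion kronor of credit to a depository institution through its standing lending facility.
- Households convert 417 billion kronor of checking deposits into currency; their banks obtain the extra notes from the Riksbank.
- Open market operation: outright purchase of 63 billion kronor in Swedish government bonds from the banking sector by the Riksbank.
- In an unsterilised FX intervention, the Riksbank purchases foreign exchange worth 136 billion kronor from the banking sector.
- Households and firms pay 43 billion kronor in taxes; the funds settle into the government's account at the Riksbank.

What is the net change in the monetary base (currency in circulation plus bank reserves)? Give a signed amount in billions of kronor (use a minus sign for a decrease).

Riksbank balance sheet:
  Assets:      Securities +63B, Loans to banks +8B, Foreign assets +136B
  Liabilities: Bank reserves −253B, Currency in circulation +417B, Government deposits +43B
Monetary base = currency + reserves: +417B + (−253B) = +164 billion.

+164 billion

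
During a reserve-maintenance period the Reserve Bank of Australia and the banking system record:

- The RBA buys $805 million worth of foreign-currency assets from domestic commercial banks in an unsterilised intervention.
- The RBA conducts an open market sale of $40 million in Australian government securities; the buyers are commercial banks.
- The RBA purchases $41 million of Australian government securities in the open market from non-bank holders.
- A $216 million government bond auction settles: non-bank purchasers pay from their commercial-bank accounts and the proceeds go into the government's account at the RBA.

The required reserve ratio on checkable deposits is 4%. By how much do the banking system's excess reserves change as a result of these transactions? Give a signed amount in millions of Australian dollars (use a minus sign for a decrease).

+$597 million

FX purchase $805 million: reserves +$805M, deposits 0.
OMO sale (to banks) $40 million: reserves −$40M, deposits 0.
Asset purchase (from non-banks) $41 million: reserves +$41M, deposits +$41M.
Government account inflow $216 million: reserves −$216M, deposits −$216M.
Totals: Δreserves = +$590M, Δdeposits = −$175M.
Δrequired reserves = 4% × −$175M = −$7M.
Δexcess reserves = Δreserves − Δrequired = +$590M − (−$7M) = +$597 million.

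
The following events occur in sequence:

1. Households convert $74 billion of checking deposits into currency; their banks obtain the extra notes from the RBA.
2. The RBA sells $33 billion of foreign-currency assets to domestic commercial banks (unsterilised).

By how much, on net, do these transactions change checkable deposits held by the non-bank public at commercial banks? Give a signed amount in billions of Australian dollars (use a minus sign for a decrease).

-$74 billion

Currency withdrawal $74 billion: non-bank counterparties' bank balances fall → −$74B.
FX sale $33 billion: the counterparty is a bank, so public deposits are unchanged → 0.
Net: −74 + 0 = -$74 billion.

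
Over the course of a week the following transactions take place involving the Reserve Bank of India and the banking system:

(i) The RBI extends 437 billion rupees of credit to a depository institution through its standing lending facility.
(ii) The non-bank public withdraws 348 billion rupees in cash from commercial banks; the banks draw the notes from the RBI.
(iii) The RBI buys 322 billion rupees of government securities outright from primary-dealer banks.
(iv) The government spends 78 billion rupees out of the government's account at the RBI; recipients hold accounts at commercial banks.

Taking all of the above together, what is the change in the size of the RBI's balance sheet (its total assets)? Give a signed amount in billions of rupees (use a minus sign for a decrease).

Discount-window loan 437 billion rupees: an RBI asset is acquired → +437B.
Currency withdrawal 348 billion rupees: only the composition of liabilities changes → 0.
OMO purchase (from banks) 322 billion rupees: an RBI asset is acquired → +322B.
Government spending 78 billion rupees: only the composition of liabilities changes → 0.
Net: 437 + 0 + 322 + 0 = +759 billion.

+759 billion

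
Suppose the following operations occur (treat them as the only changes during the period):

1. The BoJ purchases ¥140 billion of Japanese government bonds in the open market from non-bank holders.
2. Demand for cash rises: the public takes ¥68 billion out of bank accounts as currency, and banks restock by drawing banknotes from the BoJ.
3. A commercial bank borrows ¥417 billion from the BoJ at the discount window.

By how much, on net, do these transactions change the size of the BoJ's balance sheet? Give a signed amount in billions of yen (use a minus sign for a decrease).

+¥557 billion

Asset purchase (from non-banks) ¥140 billion: a BoJ asset is acquired → +¥140B.
Currency withdrawal ¥68 billion: only the composition of liabilities changes → 0.
Discount-window loan ¥417 billion: a BoJ asset is acquired → +¥417B.
Net: 140 + 0 + 417 = +¥557 billion.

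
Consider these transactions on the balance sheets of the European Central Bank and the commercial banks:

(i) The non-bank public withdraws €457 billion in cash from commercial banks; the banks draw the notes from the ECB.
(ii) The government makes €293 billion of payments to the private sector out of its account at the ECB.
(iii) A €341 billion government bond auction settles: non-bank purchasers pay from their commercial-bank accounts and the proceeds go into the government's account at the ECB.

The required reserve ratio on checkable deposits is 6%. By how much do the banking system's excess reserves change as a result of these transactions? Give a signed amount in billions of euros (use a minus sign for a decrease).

Currency withdrawal €457 billion: reserves −€457B, deposits −€457B.
Government spending €293 billion: reserves +€293B, deposits +€293B.
Government account inflow €341 billion: reserves −€341B, deposits −€341B.
Totals: Δreserves = −€505B, Δdeposits = −€505B.
Δrequired reserves = 6% × −€505B = −€30.3B.
Δexcess reserves = Δreserves − Δrequired = −€505B − (−€30.3B) = -€474.7 billion.

-€474.7 billion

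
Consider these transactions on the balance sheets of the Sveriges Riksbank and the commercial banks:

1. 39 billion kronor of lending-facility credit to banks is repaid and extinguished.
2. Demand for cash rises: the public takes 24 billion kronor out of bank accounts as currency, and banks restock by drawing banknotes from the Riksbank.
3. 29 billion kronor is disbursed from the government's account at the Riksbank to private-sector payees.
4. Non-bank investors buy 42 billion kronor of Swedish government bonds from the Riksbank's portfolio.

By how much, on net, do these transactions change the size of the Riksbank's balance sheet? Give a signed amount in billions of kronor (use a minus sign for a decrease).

Riksbank balance sheet:
  Assets:      Securities −42B, Loans to banks −39B
  Liabilities: Bank reserves −76B, Currency in circulation +24B, Government deposits −29B
Commercial banking system:
  Assets:      Reserves at CB −76B
  Liabilities: Checkable deposits −37B, Borrowings from CB −39B
Change in total Riksbank assets = -81 billion.

-81 billion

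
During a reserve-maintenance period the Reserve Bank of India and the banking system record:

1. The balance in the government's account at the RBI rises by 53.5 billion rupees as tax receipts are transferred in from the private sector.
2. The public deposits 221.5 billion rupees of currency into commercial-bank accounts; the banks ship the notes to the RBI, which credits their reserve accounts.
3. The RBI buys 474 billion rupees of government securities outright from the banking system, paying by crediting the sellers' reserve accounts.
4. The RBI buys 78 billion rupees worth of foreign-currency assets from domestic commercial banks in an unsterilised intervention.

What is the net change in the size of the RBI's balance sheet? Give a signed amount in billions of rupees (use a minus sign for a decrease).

+552 billion

RBI balance sheet:
  Assets:      Securities +474B, Foreign assets +78B
  Liabilities: Bank reserves +720B, Currency in circulation −221.5B, Government deposits +53.5B
Commercial banking system:
  Assets:      Reserves at CB +720B, Securities −474B, Foreign assets −78B
  Liabilities: Checkable deposits +168B
Change in total RBI assets = +552 billion.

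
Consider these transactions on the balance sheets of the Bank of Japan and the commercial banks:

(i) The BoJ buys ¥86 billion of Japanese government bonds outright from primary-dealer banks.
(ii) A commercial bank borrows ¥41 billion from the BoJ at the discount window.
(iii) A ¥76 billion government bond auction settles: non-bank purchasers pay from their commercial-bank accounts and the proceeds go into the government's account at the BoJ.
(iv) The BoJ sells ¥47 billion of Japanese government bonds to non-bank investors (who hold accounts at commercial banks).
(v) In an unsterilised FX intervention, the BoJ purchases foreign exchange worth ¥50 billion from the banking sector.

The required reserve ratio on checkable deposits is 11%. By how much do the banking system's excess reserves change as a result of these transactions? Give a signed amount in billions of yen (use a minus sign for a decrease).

+¥67.53 billion

OMO purchase (from banks) ¥86 billion: reserves +¥86B, deposits 0.
Discount-window loan ¥41 billion: reserves +¥41B, deposits 0.
Government account inflow ¥76 billion: reserves −¥76B, deposits −¥76B.
Asset sale (to non-banks) ¥47 billion: reserves −¥47B, deposits −¥47B.
FX purchase ¥50 billion: reserves +¥50B, deposits 0.
Totals: Δreserves = +¥54B, Δdeposits = −¥123B.
Δrequired reserves = 11% × −¥123B = −¥13.53B.
Δexcess reserves = Δreserves − Δrequired = +¥54B − (−¥13.53B) = +¥67.53 billion.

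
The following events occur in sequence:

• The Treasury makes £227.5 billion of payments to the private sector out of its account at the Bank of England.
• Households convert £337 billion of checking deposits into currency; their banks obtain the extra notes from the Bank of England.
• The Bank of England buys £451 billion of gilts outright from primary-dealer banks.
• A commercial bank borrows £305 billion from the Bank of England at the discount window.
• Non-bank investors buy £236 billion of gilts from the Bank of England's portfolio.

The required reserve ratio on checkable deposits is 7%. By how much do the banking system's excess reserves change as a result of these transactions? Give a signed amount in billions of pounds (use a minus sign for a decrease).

Government spending £227.5 billion: reserves +£227.5B, deposits +£227.5B.
Currency withdrawal £337 billion: reserves −£337B, deposits −£337B.
OMO purchase (from banks) £451 billion: reserves +£451B, deposits 0.
Discount-window loan £305 billion: reserves +£305B, deposits 0.
Asset sale (to non-banks) £236 billion: reserves −£236B, deposits −£236B.
Totals: Δreserves = +£410.5B, Δdeposits = −£345.5B.
Δrequired reserves = 7% × −£345.5B = −£24.185B.
Δexcess reserves = Δreserves − Δrequired = +£410.5B − (−£24.185B) = +£434.685 billion.

+£434.685 billion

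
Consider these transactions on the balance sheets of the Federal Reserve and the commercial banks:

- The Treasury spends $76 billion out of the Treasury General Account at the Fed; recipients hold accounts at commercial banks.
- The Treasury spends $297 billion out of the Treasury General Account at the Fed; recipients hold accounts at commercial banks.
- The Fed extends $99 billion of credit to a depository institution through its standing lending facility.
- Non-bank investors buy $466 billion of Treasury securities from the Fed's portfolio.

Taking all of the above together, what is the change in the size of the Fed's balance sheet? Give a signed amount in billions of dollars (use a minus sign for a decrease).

Fed balance sheet:
  Assets:      Securities −$466B, Loans to banks +$99B
  Liabilities: Bank reserves +$6B, Government deposits −$373B
Change in total Fed assets = -$367 billion.

-$367 billion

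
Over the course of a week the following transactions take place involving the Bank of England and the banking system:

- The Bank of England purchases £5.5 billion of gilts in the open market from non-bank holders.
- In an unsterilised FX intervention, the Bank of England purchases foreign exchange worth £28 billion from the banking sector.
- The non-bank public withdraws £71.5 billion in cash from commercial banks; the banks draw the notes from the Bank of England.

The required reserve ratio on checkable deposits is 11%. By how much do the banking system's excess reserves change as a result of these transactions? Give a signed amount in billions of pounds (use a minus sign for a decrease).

Asset purchase (from non-banks) £5.5 billion: reserves +£5.5B, deposits +£5.5B.
FX purchase £28 billion: reserves +£28B, deposits 0.
Currency withdrawal £71.5 billion: reserves −£71.5B, deposits −£71.5B.
Totals: Δreserves = −£38B, Δdeposits = −£66B.
Δrequired reserves = 11% × −£66B = −£7.26B.
Δexcess reserves = Δreserves − Δrequired = −£38B − (−£7.26B) = -£30.74 billion.

-£30.74 billion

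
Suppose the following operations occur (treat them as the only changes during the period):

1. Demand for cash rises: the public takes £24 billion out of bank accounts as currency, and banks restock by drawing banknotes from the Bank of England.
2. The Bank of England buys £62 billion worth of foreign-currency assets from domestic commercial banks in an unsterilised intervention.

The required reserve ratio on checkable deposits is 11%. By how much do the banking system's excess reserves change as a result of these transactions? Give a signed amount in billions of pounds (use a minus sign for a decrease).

Currency withdrawal £24 billion: reserves −£24B, deposits −£24B.
FX purchase £62 billion: reserves +£62B, deposits 0.
Totals: Δreserves = +£38B, Δdeposits = −£24B.
Δrequired reserves = 11% × −£24B = −£2.64B.
Δexcess reserves = Δreserves − Δrequired = +£38B − (−£2.64B) = +£40.64 billion.

+£40.64 billion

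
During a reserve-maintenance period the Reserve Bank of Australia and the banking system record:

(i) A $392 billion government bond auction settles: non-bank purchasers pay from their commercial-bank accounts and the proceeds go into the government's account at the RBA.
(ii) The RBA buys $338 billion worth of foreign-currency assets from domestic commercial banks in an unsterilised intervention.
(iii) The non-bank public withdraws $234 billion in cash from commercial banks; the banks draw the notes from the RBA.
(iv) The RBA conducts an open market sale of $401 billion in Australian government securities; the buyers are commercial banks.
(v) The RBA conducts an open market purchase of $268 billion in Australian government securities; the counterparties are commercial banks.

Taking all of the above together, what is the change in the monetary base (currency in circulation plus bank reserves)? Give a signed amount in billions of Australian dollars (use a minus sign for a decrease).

RBA balance sheet:
  Assets:      Securities −$133B, Foreign assets +$338B
  Liabilities: Bank reserves −$421B, Currency in circulation +$234B, Government deposits +$392B
Commercial banking system:
  Assets:      Reserves at CB −$421B, Securities +$133B, Foreign assets −$338B
  Liabilities: Checkable deposits −$626B
Monetary base = currency + reserves: +$234B + (−$421B) = -$187 billion.

-$187 billion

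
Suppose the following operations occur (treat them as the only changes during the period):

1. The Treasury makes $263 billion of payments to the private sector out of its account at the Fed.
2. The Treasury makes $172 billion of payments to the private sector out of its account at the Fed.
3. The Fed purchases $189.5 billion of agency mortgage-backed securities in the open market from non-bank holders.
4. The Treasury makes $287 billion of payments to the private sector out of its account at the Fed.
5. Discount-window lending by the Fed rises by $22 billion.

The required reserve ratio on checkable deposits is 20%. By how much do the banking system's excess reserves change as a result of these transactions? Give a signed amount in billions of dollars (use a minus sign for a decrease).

+$751.2 billion

Government spending $263 billion: reserves +$263B, deposits +$263B.
Government spending $172 billion: reserves +$172B, deposits +$172B.
Asset purchase (from non-banks) $189.5 billion: reserves +$189.5B, deposits +$189.5B.
Government spending $287 billion: reserves +$287B, deposits +$287B.
Discount-window loan $22 billion: reserves +$22B, deposits 0.
Totals: Δreserves = +$933.5B, Δdeposits = +$911.5B.
Δrequired reserves = 20% × +$911.5B = +$182.3B.
Δexcess reserves = Δreserves − Δrequired = +$933.5B − (+$182.3B) = +$751.2 billion.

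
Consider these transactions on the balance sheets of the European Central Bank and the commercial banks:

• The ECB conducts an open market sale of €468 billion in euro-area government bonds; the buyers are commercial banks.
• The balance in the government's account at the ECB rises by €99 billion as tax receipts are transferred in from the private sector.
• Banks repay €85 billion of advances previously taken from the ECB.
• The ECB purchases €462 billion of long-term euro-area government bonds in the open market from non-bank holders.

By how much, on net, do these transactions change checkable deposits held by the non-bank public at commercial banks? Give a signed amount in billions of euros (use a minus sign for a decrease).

ECB balance sheet:
  Assets:      Securities −€6B, Loans to banks −€85B
  Liabilities: Bank reserves −€190B, Government deposits +€99B
Commercial banking system:
  Assets:      Reserves at CB −€190B, Securities +€468B
  Liabilities: Checkable deposits +€363B, Borrowings from CB −€85B
So the change in checkable deposits held by the non-bank public at commercial banks is +€363 billion.

+€363 billion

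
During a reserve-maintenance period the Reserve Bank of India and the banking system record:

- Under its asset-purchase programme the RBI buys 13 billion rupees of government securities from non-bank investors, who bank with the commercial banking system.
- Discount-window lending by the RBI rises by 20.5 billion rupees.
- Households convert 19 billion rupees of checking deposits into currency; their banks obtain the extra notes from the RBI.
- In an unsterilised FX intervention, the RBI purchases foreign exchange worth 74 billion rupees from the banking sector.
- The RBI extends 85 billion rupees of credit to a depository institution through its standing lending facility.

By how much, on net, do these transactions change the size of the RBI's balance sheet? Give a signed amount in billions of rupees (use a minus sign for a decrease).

RBI balance sheet:
  Assets:      Securities +13B, Loans to banks +105.5B, Foreign assets +74B
  Liabilities: Bank reserves +173.5B, Currency in circulation +19B
Commercial banking system:
  Assets:      Reserves at CB +173.5B, Foreign assets −74B
  Liabilities: Checkable deposits −6B, Borrowings from CB +105.5B
Change in total RBI assets = +192.5 billion.

+192.5 billion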